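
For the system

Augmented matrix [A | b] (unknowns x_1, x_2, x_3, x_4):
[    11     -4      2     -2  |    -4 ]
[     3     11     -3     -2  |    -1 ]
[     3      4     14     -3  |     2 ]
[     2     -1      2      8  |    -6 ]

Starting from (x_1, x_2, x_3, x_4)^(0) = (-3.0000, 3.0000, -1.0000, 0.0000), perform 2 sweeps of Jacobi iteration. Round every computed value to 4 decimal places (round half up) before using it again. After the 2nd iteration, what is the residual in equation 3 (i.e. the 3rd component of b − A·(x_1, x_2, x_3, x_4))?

Iteration 1:
  x_1 = (-4 - (-4)·3.0000 - (2)·-1.0000 - (-2)·0.0000) / (11) = 0.9091
  x_2 = (-1 - (3)·-3.0000 - (-3)·-1.0000 - (-2)·0.0000) / (11) = 0.4545
  x_3 = (2 - (3)·-3.0000 - (4)·3.0000 - (-3)·0.0000) / (14) = -0.0714
  x_4 = (-6 - (2)·-3.0000 - (-1)·3.0000 - (2)·-1.0000) / (8) = 0.6250
Iteration 2:
  x_1 = (-4 - (-4)·0.4545 - (2)·-0.0714 - (-2)·0.6250) / (11) = -0.0717
  x_2 = (-1 - (3)·0.9091 - (-3)·-0.0714 - (-2)·0.6250) / (11) = -0.2447
  x_3 = (2 - (3)·0.9091 - (4)·0.4545 - (-3)·0.6250) / (14) = -0.0479
  x_4 = (-6 - (2)·0.9091 - (-1)·0.4545 - (2)·-0.0714) / (8) = -0.9026
Residual b − A·x = (-5.8995, -0.0421, 1.1567, 1.2153)

1.1567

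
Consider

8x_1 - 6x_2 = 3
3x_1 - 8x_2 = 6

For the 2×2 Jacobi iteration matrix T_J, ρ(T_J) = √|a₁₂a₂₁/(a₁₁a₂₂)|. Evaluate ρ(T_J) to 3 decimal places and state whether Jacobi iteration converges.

0.530

a₁₂a₂₁/(a₁₁a₂₂) = (-6)·(3) / ((8)·(-8)) = 0.281250
ρ = √|0.281250| = √0.281250 = 0.530
ρ < 1, so Jacobi converges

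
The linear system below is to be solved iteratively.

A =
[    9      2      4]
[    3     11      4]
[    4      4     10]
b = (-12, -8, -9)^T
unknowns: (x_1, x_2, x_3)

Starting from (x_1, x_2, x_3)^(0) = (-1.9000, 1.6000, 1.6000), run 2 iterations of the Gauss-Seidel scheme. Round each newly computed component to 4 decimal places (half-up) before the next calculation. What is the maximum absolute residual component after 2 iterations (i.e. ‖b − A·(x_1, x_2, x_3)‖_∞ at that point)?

1.9874

Iteration 1:
  x_1 = (-12 - (2)·1.6000 - (4)·1.6000) / (9) = -2.4000
  x_2 = (-8 - (3)·-2.4000 - (4)·1.6000) / (11) = -0.6545
  x_3 = (-9 - (4)·-2.4000 - (4)·-0.6545) / (10) = 0.3218
Iteration 2:
  x_1 = (-12 - (2)·-0.6545 - (4)·0.3218) / (9) = -1.3309
  x_2 = (-8 - (3)·-1.3309 - (4)·0.3218) / (11) = -0.4813
  x_3 = (-9 - (4)·-1.3309 - (4)·-0.4813) / (10) = -0.1751
Residual b − A·x = (1.6411, 1.9874, -0.0002); ∞-norm = 1.9874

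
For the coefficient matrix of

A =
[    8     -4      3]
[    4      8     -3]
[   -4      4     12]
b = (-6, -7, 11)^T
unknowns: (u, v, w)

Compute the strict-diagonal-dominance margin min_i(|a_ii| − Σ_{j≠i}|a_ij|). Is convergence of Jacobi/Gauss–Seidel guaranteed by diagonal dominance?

row 1: |8| − (4+3) = 1
row 2: |8| − (4+3) = 1
row 3: |12| − (4+4) = 4
minimum over rows = 1 → strictly diagonally dominant (convergence guaranteed)

1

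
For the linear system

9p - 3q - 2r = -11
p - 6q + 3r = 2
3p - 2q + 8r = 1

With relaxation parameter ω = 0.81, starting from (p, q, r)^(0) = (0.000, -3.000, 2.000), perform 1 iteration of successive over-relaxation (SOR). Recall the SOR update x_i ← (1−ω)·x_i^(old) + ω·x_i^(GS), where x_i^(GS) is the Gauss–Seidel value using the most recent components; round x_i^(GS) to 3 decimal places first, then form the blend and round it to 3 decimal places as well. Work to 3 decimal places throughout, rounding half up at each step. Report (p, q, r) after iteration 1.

(-1.440, -0.224, 0.873)

Iteration 1:
  p: GS value = (-11 - (-3)·-3.000 - (-2)·2.000) / (9) = -1.778;  p ← (1−ω)·0.000 + ω·-1.778 = -1.440
  q: GS value = (2 - (1)·-1.440 - (3)·2.000) / (-6) = 0.427;  q ← (1−ω)·-3.000 + ω·0.427 = -0.224
  r: GS value = (1 - (3)·-1.440 - (-2)·-0.224) / (8) = 0.609;  r ← (1−ω)·2.000 + ω·0.609 = 0.873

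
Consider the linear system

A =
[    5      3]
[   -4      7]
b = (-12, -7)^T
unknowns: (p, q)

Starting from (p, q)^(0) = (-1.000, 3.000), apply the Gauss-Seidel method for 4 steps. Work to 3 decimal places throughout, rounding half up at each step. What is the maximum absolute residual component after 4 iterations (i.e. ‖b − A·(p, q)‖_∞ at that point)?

0.775

Iteration 1:
  p = (-12 - (3)·3.000) / (5) = -4.200
  q = (-7 - (-4)·-4.200) / (7) = -3.400
Iteration 2:
  p = (-12 - (3)·-3.400) / (5) = -0.360
  q = (-7 - (-4)·-0.360) / (7) = -1.206
Iteration 3:
  p = (-12 - (3)·-1.206) / (5) = -1.676
  q = (-7 - (-4)·-1.676) / (7) = -1.958
Iteration 4:
  p = (-12 - (3)·-1.958) / (5) = -1.225
  q = (-7 - (-4)·-1.225) / (7) = -1.700
Residual b − A·x = (-0.775, 0.000); ∞-norm = 0.775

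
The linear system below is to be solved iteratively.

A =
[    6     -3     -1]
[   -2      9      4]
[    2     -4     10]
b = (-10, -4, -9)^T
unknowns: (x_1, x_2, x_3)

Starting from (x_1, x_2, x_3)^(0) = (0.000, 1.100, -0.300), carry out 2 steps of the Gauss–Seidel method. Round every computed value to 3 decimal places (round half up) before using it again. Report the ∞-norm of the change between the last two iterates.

0.934

Iteration 1:
  x_1 = (-10 - (-3)·1.100 - (-1)·-0.300) / (6) = -1.167
  x_2 = (-4 - (-2)·-1.167 - (4)·-0.300) / (9) = -0.570
  x_3 = (-9 - (2)·-1.167 - (-4)·-0.570) / (10) = -0.895
Iteration 2:
  x_1 = (-10 - (-3)·-0.570 - (-1)·-0.895) / (6) = -2.101
  x_2 = (-4 - (-2)·-2.101 - (4)·-0.895) / (9) = -0.514
  x_3 = (-9 - (2)·-2.101 - (-4)·-0.514) / (10) = -0.685
Change: (-0.934, 0.056, 0.210) → max |·| = 0.934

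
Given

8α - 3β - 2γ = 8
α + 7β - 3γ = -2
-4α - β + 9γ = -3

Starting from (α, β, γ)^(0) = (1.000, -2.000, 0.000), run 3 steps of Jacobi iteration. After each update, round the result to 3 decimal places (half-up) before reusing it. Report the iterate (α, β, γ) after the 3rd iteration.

(0.794, -0.517, -0.014)

Iteration 1:
  α = (8 - (-3)·-2.000 - (-2)·0.000) / (8) = 0.250
  β = (-2 - (1)·1.000 - (-3)·0.000) / (7) = -0.429
  γ = (-3 - (-4)·1.000 - (-1)·-2.000) / (9) = -0.111
Iteration 2:
  α = (8 - (-3)·-0.429 - (-2)·-0.111) / (8) = 0.811
  β = (-2 - (1)·0.250 - (-3)·-0.111) / (7) = -0.369
  γ = (-3 - (-4)·0.250 - (-1)·-0.429) / (9) = -0.270
Iteration 3:
  α = (8 - (-3)·-0.369 - (-2)·-0.270) / (8) = 0.794
  β = (-2 - (1)·0.811 - (-3)·-0.270) / (7) = -0.517
  γ = (-3 - (-4)·0.811 - (-1)·-0.369) / (9) = -0.014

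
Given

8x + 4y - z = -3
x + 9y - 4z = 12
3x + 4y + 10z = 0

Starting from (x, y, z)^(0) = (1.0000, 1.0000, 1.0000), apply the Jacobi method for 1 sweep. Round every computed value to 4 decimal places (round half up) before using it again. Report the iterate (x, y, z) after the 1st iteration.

(-0.7500, 1.6667, -0.7000)

Iteration 1:
  x = (-3 - (4)·1.0000 - (-1)·1.0000) / (8) = -0.7500
  y = (12 - (1)·1.0000 - (-4)·1.0000) / (9) = 1.6667
  z = (0 - (3)·1.0000 - (4)·1.0000) / (10) = -0.7000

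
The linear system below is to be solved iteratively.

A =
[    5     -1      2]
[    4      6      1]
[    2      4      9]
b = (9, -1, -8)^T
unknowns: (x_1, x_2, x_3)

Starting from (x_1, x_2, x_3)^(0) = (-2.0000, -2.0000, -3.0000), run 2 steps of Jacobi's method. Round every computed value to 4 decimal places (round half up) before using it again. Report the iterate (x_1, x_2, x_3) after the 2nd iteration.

(1.9556, -1.9741, -2.2074)

Iteration 1:
  x_1 = (9 - (-1)·-2.0000 - (2)·-3.0000) / (5) = 2.6000
  x_2 = (-1 - (4)·-2.0000 - (1)·-3.0000) / (6) = 1.6667
  x_3 = (-8 - (2)·-2.0000 - (4)·-2.0000) / (9) = 0.4444
Iteration 2:
  x_1 = (9 - (-1)·1.6667 - (2)·0.4444) / (5) = 1.9556
  x_2 = (-1 - (4)·2.6000 - (1)·0.4444) / (6) = -1.9741
  x_3 = (-8 - (2)·2.6000 - (4)·1.6667) / (9) = -2.2074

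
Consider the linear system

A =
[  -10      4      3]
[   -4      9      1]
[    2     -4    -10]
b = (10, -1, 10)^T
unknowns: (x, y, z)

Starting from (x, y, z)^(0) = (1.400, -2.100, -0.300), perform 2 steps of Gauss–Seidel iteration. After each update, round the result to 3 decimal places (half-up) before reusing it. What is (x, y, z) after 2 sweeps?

Iteration 1:
  x = (10 - (4)·-2.100 - (3)·-0.300) / (-10) = -1.930
  y = (-1 - (-4)·-1.930 - (1)·-0.300) / (9) = -0.936
  z = (10 - (2)·-1.930 - (-4)·-0.936) / (-10) = -1.012
Iteration 2:
  x = (10 - (4)·-0.936 - (3)·-1.012) / (-10) = -1.678
  y = (-1 - (-4)·-1.678 - (1)·-1.012) / (9) = -0.744
  z = (10 - (2)·-1.678 - (-4)·-0.744) / (-10) = -1.038

(-1.678, -0.744, -1.038)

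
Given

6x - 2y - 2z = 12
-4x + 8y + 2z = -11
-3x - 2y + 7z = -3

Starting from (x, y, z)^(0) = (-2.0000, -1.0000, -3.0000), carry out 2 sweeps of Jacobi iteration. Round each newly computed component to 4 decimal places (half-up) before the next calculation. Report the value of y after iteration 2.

-0.6488

Iteration 1:
  x = (12 - (-2)·-1.0000 - (-2)·-3.0000) / (6) = 0.6667
  y = (-11 - (-4)·-2.0000 - (2)·-3.0000) / (8) = -1.6250
  z = (-3 - (-3)·-2.0000 - (-2)·-1.0000) / (7) = -1.5714
Iteration 2:
  x = (12 - (-2)·-1.6250 - (-2)·-1.5714) / (6) = 0.9345
  y = (-11 - (-4)·0.6667 - (2)·-1.5714) / (8) = -0.6488
  z = (-3 - (-3)·0.6667 - (-2)·-1.6250) / (7) = -0.6071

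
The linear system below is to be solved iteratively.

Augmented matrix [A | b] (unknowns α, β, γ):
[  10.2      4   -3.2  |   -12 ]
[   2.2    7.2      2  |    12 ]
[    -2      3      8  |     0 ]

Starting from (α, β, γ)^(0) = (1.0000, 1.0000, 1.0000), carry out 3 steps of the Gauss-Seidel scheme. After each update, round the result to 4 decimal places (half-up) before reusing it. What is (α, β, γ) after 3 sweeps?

(-2.6749, 2.9065, -1.7587)

Iteration 1:
  α = (-12 - (4)·1.0000 - (-3.2)·1.0000) / (10.2) = -1.2549
  β = (12 - (2.2)·-1.2549 - (2)·1.0000) / (7.2) = 1.7723
  γ = (0 - (-2)·-1.2549 - (3)·1.7723) / (8) = -0.9783
Iteration 2:
  α = (-12 - (4)·1.7723 - (-3.2)·-0.9783) / (10.2) = -2.1784
  β = (12 - (2.2)·-2.1784 - (2)·-0.9783) / (7.2) = 2.6040
  γ = (0 - (-2)·-2.1784 - (3)·2.6040) / (8) = -1.5211
Iteration 3:
  α = (-12 - (4)·2.6040 - (-3.2)·-1.5211) / (10.2) = -2.6749
  β = (12 - (2.2)·-2.6749 - (2)·-1.5211) / (7.2) = 2.9065
  γ = (0 - (-2)·-2.6749 - (3)·2.9065) / (8) = -1.7587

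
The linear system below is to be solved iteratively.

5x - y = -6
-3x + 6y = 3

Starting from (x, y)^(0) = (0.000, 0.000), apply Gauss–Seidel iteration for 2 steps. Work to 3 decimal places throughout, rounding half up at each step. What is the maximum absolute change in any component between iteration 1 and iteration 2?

Iteration 1:
  x = (-6 - (-1)·0.000) / (5) = -1.200
  y = (3 - (-3)·-1.200) / (6) = -0.100
Iteration 2:
  x = (-6 - (-1)·-0.100) / (5) = -1.220
  y = (3 - (-3)·-1.220) / (6) = -0.110
Change: (-0.020, -0.010) → max |·| = 0.020

0.020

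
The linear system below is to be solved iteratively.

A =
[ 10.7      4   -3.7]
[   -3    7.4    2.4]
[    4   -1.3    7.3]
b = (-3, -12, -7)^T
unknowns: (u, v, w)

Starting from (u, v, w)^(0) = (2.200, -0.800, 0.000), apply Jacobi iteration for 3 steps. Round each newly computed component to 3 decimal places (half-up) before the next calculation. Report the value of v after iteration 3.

-1.592

Iteration 1:
  u = (-3 - (4)·-0.800 - (-3.7)·0.000) / (10.7) = 0.019
  v = (-12 - (-3)·2.200 - (2.4)·0.000) / (7.4) = -0.730
  w = (-7 - (4)·2.200 - (-1.3)·-0.800) / (7.3) = -2.307
Iteration 2:
  u = (-3 - (4)·-0.730 - (-3.7)·-2.307) / (10.7) = -0.805
  v = (-12 - (-3)·0.019 - (2.4)·-2.307) / (7.4) = -0.866
  w = (-7 - (4)·0.019 - (-1.3)·-0.730) / (7.3) = -1.099
Iteration 3:
  u = (-3 - (4)·-0.866 - (-3.7)·-1.099) / (10.7) = -0.337
  v = (-12 - (-3)·-0.805 - (2.4)·-1.099) / (7.4) = -1.592
  w = (-7 - (4)·-0.805 - (-1.3)·-0.866) / (7.3) = -0.672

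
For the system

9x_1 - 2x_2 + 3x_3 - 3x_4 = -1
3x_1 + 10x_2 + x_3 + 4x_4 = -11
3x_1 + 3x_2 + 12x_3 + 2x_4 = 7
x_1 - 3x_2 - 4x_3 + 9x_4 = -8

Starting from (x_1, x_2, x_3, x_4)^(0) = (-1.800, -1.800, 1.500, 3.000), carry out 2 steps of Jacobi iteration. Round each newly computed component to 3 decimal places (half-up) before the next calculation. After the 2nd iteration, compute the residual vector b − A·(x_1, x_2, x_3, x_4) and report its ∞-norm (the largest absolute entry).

4.854

Iteration 1:
  x_1 = (-1 - (-2)·-1.800 - (3)·1.500 - (-3)·3.000) / (9) = -0.011
  x_2 = (-11 - (3)·-1.800 - (1)·1.500 - (4)·3.000) / (10) = -1.910
  x_3 = (7 - (3)·-1.800 - (3)·-1.800 - (2)·3.000) / (12) = 0.983
  x_4 = (-8 - (1)·-1.800 - (-3)·-1.800 - (-4)·1.500) / (9) = -0.622
Iteration 2:
  x_1 = (-1 - (-2)·-1.910 - (3)·0.983 - (-3)·-0.622) / (9) = -1.071
  x_2 = (-11 - (3)·-0.011 - (1)·0.983 - (4)·-0.622) / (10) = -0.946
  x_3 = (7 - (3)·-0.011 - (3)·-1.910 - (2)·-0.622) / (12) = 1.167
  x_4 = (-8 - (1)·-0.011 - (-3)·-1.910 - (-4)·0.983) / (9) = -1.087
Residual b − A·x = (-0.015, 4.854, 1.221, 4.684); ∞-norm = 4.854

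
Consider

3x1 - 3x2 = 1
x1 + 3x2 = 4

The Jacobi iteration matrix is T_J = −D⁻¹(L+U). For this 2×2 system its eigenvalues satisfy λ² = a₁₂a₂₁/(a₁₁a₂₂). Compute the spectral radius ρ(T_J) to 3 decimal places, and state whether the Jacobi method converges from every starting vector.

a₁₂a₂₁/(a₁₁a₂₂) = (-3)·(1) / ((3)·(3)) = -0.333333
ρ = √|-0.333333| = √0.333333 = 0.577
ρ < 1, so Jacobi converges

0.577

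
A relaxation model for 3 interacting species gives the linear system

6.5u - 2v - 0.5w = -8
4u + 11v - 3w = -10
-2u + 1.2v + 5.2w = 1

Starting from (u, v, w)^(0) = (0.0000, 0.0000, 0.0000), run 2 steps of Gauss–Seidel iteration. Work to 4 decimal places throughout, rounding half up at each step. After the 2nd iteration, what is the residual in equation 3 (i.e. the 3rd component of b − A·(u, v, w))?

0.0000

Iteration 1:
  u = (-8 - (-2)·0.0000 - (-0.5)·0.0000) / (6.5) = -1.2308
  v = (-10 - (4)·-1.2308 - (-3)·0.0000) / (11) = -0.4615
  w = (1 - (-2)·-1.2308 - (1.2)·-0.4615) / (5.2) = -0.1746
Iteration 2:
  u = (-8 - (-2)·-0.4615 - (-0.5)·-0.1746) / (6.5) = -1.3862
  v = (-10 - (4)·-1.3862 - (-3)·-0.1746) / (11) = -0.4526
  w = (1 - (-2)·-1.3862 - (1.2)·-0.4526) / (5.2) = -0.2364
Residual b − A·x = (-0.0131, -0.1858, 0.0000)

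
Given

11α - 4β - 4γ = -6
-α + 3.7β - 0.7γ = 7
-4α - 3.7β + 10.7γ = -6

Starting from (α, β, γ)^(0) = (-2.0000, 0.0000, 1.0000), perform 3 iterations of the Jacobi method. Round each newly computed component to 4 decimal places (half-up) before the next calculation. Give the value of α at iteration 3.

Iteration 1:
  α = (-6 - (-4)·0.0000 - (-4)·1.0000) / (11) = -0.1818
  β = (7 - (-1)·-2.0000 - (-0.7)·1.0000) / (3.7) = 1.5405
  γ = (-6 - (-4)·-2.0000 - (-3.7)·0.0000) / (10.7) = -1.3084
Iteration 2:
  α = (-6 - (-4)·1.5405 - (-4)·-1.3084) / (11) = -0.4611
  β = (7 - (-1)·-0.1818 - (-0.7)·-1.3084) / (3.7) = 1.5952
  γ = (-6 - (-4)·-0.1818 - (-3.7)·1.5405) / (10.7) = -0.0960
Iteration 3:
  α = (-6 - (-4)·1.5952 - (-4)·-0.0960) / (11) = -0.0003
  β = (7 - (-1)·-0.4611 - (-0.7)·-0.0960) / (3.7) = 1.7491
  γ = (-6 - (-4)·-0.4611 - (-3.7)·1.5952) / (10.7) = -0.1815

-0.0003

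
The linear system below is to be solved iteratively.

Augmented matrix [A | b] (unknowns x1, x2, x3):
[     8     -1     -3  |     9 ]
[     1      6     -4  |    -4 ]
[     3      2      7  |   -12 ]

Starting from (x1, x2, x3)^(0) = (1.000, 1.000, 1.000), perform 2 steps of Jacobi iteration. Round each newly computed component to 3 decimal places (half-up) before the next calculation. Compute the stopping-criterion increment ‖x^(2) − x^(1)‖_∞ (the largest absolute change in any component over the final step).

2.390

Iteration 1:
  x1 = (9 - (-1)·1.000 - (-3)·1.000) / (8) = 1.625
  x2 = (-4 - (1)·1.000 - (-4)·1.000) / (6) = -0.167
  x3 = (-12 - (3)·1.000 - (2)·1.000) / (7) = -2.429
Iteration 2:
  x1 = (9 - (-1)·-0.167 - (-3)·-2.429) / (8) = 0.193
  x2 = (-4 - (1)·1.625 - (-4)·-2.429) / (6) = -2.557
  x3 = (-12 - (3)·1.625 - (2)·-0.167) / (7) = -2.363
Change: (-1.432, -2.390, 0.066) → max |·| = 2.390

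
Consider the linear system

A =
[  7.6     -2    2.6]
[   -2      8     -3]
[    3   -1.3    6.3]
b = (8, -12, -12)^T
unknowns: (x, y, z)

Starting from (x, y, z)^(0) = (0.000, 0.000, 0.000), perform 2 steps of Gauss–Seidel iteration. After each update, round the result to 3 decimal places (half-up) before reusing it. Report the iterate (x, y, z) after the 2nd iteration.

(1.637, -2.089, -3.115)

Iteration 1:
  x = (8 - (-2)·0.000 - (2.6)·0.000) / (7.6) = 1.053
  y = (-12 - (-2)·1.053 - (-3)·0.000) / (8) = -1.237
  z = (-12 - (3)·1.053 - (-1.3)·-1.237) / (6.3) = -2.661
Iteration 2:
  x = (8 - (-2)·-1.237 - (2.6)·-2.661) / (7.6) = 1.637
  y = (-12 - (-2)·1.637 - (-3)·-2.661) / (8) = -2.089
  z = (-12 - (3)·1.637 - (-1.3)·-2.089) / (6.3) = -3.115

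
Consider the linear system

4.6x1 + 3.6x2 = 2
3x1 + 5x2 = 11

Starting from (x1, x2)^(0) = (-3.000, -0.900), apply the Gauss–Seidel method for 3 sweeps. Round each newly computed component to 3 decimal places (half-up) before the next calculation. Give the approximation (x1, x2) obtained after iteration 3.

(-1.640, 3.184)

Iteration 1:
  x1 = (2 - (3.6)·-0.900) / (4.6) = 1.139
  x2 = (11 - (3)·1.139) / (5) = 1.517
Iteration 2:
  x1 = (2 - (3.6)·1.517) / (4.6) = -0.752
  x2 = (11 - (3)·-0.752) / (5) = 2.651
Iteration 3:
  x1 = (2 - (3.6)·2.651) / (4.6) = -1.640
  x2 = (11 - (3)·-1.640) / (5) = 3.184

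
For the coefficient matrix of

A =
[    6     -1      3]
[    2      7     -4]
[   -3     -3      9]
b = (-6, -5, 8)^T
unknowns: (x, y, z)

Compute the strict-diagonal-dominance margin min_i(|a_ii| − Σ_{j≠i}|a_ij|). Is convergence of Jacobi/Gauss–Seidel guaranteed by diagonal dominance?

row 1: |6| − (1+3) = 2
row 2: |7| − (2+4) = 1
row 3: |9| − (3+3) = 3
minimum over rows = 1 → strictly diagonally dominant (convergence guaranteed)

1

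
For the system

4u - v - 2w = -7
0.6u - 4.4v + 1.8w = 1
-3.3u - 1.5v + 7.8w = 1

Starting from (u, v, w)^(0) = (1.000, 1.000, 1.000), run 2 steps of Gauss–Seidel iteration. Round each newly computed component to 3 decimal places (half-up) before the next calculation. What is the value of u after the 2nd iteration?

-1.882

Iteration 1:
  u = (-7 - (-1)·1.000 - (-2)·1.000) / (4) = -1.000
  v = (1 - (0.6)·-1.000 - (1.8)·1.000) / (-4.4) = 0.045
  w = (1 - (-3.3)·-1.000 - (-1.5)·0.045) / (7.8) = -0.286
Iteration 2:
  u = (-7 - (-1)·0.045 - (-2)·-0.286) / (4) = -1.882
  v = (1 - (0.6)·-1.882 - (1.8)·-0.286) / (-4.4) = -0.601
  w = (1 - (-3.3)·-1.882 - (-1.5)·-0.601) / (7.8) = -0.784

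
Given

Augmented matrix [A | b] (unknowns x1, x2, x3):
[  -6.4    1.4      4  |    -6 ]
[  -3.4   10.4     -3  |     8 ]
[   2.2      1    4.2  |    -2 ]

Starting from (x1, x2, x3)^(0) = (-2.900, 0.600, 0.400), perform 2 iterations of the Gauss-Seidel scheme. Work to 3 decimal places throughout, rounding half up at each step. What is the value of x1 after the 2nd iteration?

Iteration 1:
  x1 = (-6 - (1.4)·0.600 - (4)·0.400) / (-6.4) = 1.319
  x2 = (8 - (-3.4)·1.319 - (-3)·0.400) / (10.4) = 1.316
  x3 = (-2 - (2.2)·1.319 - (1)·1.316) / (4.2) = -1.480
Iteration 2:
  x1 = (-6 - (1.4)·1.316 - (4)·-1.480) / (-6.4) = 0.300
  x2 = (8 - (-3.4)·0.300 - (-3)·-1.480) / (10.4) = 0.440
  x3 = (-2 - (2.2)·0.300 - (1)·0.440) / (4.2) = -0.738

0.300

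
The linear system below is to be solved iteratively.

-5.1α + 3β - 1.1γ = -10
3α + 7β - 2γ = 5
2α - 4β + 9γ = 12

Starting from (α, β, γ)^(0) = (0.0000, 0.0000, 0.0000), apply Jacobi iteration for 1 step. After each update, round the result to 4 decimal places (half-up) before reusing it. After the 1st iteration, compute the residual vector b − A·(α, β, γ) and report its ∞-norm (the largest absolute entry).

Iteration 1:
  α = (-10 - (3)·0.0000 - (-1.1)·0.0000) / (-5.1) = 1.9608
  β = (5 - (3)·0.0000 - (-2)·0.0000) / (7) = 0.7143
  γ = (12 - (2)·0.0000 - (-4)·0.0000) / (9) = 1.3333
Residual b − A·x = (-0.6762, -3.2159, -1.0641); ∞-norm = 3.2159

3.2159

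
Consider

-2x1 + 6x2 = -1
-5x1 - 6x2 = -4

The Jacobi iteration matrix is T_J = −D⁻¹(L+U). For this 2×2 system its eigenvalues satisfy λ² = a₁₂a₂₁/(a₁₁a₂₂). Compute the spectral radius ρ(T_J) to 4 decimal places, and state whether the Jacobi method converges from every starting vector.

a₁₂a₂₁/(a₁₁a₂₂) = (6)·(-5) / ((-2)·(-6)) = -2.500000
ρ = √|-2.500000| = √2.500000 = 1.5811
ρ > 1, so Jacobi diverges

1.5811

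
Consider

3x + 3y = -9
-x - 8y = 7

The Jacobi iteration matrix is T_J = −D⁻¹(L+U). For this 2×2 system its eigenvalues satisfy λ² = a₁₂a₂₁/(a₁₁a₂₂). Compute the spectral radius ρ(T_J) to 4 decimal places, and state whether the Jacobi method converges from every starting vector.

0.3536

a₁₂a₂₁/(a₁₁a₂₂) = (3)·(-1) / ((3)·(-8)) = 0.125000
ρ = √|0.125000| = √0.125000 = 0.3536
ρ < 1, so Jacobi converges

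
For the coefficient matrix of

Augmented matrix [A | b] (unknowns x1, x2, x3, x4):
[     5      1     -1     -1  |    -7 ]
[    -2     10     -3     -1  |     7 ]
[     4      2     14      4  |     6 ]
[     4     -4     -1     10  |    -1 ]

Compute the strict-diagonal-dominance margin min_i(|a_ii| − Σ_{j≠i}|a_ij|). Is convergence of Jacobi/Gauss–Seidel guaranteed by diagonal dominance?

row 1: |5| − (1+1+1) = 2
row 2: |10| − (2+3+1) = 4
row 3: |14| − (4+2+4) = 4
row 4: |10| − (4+4+1) = 1
minimum over rows = 1 → strictly diagonally dominant (convergence guaranteed)

1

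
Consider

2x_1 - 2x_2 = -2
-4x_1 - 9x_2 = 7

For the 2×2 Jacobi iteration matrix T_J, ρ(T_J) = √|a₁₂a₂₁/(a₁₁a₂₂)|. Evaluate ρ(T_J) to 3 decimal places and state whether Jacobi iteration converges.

a₁₂a₂₁/(a₁₁a₂₂) = (-2)·(-4) / ((2)·(-9)) = -0.444444
ρ = √|-0.444444| = √0.444444 = 0.667
ρ < 1, so Jacobi converges

0.667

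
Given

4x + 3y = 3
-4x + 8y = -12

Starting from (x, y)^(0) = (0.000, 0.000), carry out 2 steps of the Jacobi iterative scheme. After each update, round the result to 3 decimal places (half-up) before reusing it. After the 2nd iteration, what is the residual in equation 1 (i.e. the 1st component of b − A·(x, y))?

-1.125

Iteration 1:
  x = (3 - (3)·0.000) / (4) = 0.750
  y = (-12 - (-4)·0.000) / (8) = -1.500
Iteration 2:
  x = (3 - (3)·-1.500) / (4) = 1.875
  y = (-12 - (-4)·0.750) / (8) = -1.125
Residual b − A·x = (-1.125, 4.500)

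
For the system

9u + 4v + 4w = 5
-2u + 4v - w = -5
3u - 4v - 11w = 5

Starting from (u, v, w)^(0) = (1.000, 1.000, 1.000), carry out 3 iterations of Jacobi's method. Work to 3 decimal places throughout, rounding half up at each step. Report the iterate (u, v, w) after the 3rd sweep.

(1.408, -0.831, 0.388)

Iteration 1:
  u = (5 - (4)·1.000 - (4)·1.000) / (9) = -0.333
  v = (-5 - (-2)·1.000 - (-1)·1.000) / (4) = -0.500
  w = (5 - (3)·1.000 - (-4)·1.000) / (-11) = -0.545
Iteration 2:
  u = (5 - (4)·-0.500 - (4)·-0.545) / (9) = 1.020
  v = (-5 - (-2)·-0.333 - (-1)·-0.545) / (4) = -1.553
  w = (5 - (3)·-0.333 - (-4)·-0.500) / (-11) = -0.364
Iteration 3:
  u = (5 - (4)·-1.553 - (4)·-0.364) / (9) = 1.408
  v = (-5 - (-2)·1.020 - (-1)·-0.364) / (4) = -0.831
  w = (5 - (3)·1.020 - (-4)·-1.553) / (-11) = 0.388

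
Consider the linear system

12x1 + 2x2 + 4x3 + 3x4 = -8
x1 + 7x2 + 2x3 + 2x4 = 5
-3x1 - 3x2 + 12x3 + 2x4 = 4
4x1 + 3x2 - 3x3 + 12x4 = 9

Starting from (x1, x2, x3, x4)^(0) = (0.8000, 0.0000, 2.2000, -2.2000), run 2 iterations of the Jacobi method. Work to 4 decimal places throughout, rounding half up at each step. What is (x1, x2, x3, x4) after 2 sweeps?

(-1.3250, 0.2833, 0.0986, 1.1083)

Iteration 1:
  x1 = (-8 - (2)·0.0000 - (4)·2.2000 - (3)·-2.2000) / (12) = -0.8500
  x2 = (5 - (1)·0.8000 - (2)·2.2000 - (2)·-2.2000) / (7) = 0.6000
  x3 = (4 - (-3)·0.8000 - (-3)·0.0000 - (2)·-2.2000) / (12) = 0.9000
  x4 = (9 - (4)·0.8000 - (3)·0.0000 - (-3)·2.2000) / (12) = 1.0333
Iteration 2:
  x1 = (-8 - (2)·0.6000 - (4)·0.9000 - (3)·1.0333) / (12) = -1.3250
  x2 = (5 - (1)·-0.8500 - (2)·0.9000 - (2)·1.0333) / (7) = 0.2833
  x3 = (4 - (-3)·-0.8500 - (-3)·0.6000 - (2)·1.0333) / (12) = 0.0986
  x4 = (9 - (4)·-0.8500 - (3)·0.6000 - (-3)·0.9000) / (12) = 1.1083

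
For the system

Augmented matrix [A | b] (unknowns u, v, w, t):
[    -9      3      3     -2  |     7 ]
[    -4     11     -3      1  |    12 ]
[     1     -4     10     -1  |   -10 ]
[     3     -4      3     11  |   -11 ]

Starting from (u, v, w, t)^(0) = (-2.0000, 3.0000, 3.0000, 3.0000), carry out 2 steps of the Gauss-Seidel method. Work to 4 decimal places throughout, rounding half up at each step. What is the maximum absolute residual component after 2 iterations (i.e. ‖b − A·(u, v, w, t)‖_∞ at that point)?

Iteration 1:
  u = (7 - (3)·3.0000 - (3)·3.0000 - (-2)·3.0000) / (-9) = 0.5556
  v = (12 - (-4)·0.5556 - (-3)·3.0000 - (1)·3.0000) / (11) = 1.8384
  w = (-10 - (1)·0.5556 - (-4)·1.8384 - (-1)·3.0000) / (10) = -0.0202
  t = (-11 - (3)·0.5556 - (-4)·1.8384 - (3)·-0.0202) / (11) = -0.4775
Iteration 2:
  u = (7 - (3)·1.8384 - (3)·-0.0202 - (-2)·-0.4775) / (-9) = -0.0656
  v = (12 - (-4)·-0.0656 - (-3)·-0.0202 - (1)·-0.4775) / (11) = 1.1050
  w = (-10 - (1)·-0.0656 - (-4)·1.1050 - (-1)·-0.4775) / (10) = -0.5992
  t = (-11 - (3)·-0.0656 - (-4)·1.1050 - (3)·-0.5992) / (11) = -0.4169
Residual b − A·x = (4.0584, -1.7981, 0.0607, 0.0003); ∞-norm = 4.0584

4.0584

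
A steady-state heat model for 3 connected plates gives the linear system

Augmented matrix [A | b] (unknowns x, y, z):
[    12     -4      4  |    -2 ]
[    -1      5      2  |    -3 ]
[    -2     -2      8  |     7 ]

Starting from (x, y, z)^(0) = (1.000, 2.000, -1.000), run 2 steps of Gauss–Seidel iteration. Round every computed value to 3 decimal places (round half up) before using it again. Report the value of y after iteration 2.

Iteration 1:
  x = (-2 - (-4)·2.000 - (4)·-1.000) / (12) = 0.833
  y = (-3 - (-1)·0.833 - (2)·-1.000) / (5) = -0.033
  z = (7 - (-2)·0.833 - (-2)·-0.033) / (8) = 1.075
Iteration 2:
  x = (-2 - (-4)·-0.033 - (4)·1.075) / (12) = -0.536
  y = (-3 - (-1)·-0.536 - (2)·1.075) / (5) = -1.137
  z = (7 - (-2)·-0.536 - (-2)·-1.137) / (8) = 0.457

-1.137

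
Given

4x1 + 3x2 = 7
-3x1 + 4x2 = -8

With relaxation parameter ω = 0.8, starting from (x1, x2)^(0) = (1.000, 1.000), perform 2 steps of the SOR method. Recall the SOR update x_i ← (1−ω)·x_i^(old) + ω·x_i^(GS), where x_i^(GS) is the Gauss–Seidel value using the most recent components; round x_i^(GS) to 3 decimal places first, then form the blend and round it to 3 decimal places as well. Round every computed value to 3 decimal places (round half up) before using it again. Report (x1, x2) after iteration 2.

Iteration 1:
  x1: GS value = (7 - (3)·1.000) / (4) = 1.000;  x1 ← (1−ω)·1.000 + ω·1.000 = 1.000
  x2: GS value = (-8 - (-3)·1.000) / (4) = -1.250;  x2 ← (1−ω)·1.000 + ω·-1.250 = -0.800
Iteration 2:
  x1: GS value = (7 - (3)·-0.800) / (4) = 2.350;  x1 ← (1−ω)·1.000 + ω·2.350 = 2.080
  x2: GS value = (-8 - (-3)·2.080) / (4) = -0.440;  x2 ← (1−ω)·-0.800 + ω·-0.440 = -0.512

(2.080, -0.512)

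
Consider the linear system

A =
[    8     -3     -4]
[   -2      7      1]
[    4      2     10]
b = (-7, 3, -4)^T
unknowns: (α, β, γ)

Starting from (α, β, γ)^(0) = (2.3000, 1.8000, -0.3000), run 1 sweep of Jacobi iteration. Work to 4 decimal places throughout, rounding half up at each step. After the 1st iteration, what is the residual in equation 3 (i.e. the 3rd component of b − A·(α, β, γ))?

Iteration 1:
  α = (-7 - (-3)·1.8000 - (-4)·-0.3000) / (8) = -0.3500
  β = (3 - (-2)·2.3000 - (1)·-0.3000) / (7) = 1.1286
  γ = (-4 - (4)·2.3000 - (2)·1.8000) / (10) = -1.6800
Residual b − A·x = (-7.5342, -3.9202, 11.9428)

11.9428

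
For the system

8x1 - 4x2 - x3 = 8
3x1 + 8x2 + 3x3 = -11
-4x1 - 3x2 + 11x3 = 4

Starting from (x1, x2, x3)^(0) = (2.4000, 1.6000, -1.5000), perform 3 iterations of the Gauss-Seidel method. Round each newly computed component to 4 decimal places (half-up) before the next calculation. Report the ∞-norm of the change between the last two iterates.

Iteration 1:
  x1 = (8 - (-4)·1.6000 - (-1)·-1.5000) / (8) = 1.6125
  x2 = (-11 - (3)·1.6125 - (3)·-1.5000) / (8) = -1.4172
  x3 = (4 - (-4)·1.6125 - (-3)·-1.4172) / (11) = 0.5635
Iteration 2:
  x1 = (8 - (-4)·-1.4172 - (-1)·0.5635) / (8) = 0.3618
  x2 = (-11 - (3)·0.3618 - (3)·0.5635) / (8) = -1.7220
  x3 = (4 - (-4)·0.3618 - (-3)·-1.7220) / (11) = 0.0256
Iteration 3:
  x1 = (8 - (-4)·-1.7220 - (-1)·0.0256) / (8) = 0.1422
  x2 = (-11 - (3)·0.1422 - (3)·0.0256) / (8) = -1.4379
  x3 = (4 - (-4)·0.1422 - (-3)·-1.4379) / (11) = 0.0232
Change: (-0.2196, 0.2841, -0.0024) → max |·| = 0.2841

0.2841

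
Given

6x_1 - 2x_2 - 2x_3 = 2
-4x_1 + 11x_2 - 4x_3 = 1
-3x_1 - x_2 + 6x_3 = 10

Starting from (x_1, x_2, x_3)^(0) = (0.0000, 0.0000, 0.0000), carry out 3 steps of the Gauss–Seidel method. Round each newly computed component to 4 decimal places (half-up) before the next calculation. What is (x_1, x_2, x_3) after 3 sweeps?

(1.5049, 1.5003, 2.6692)

Iteration 1:
  x_1 = (2 - (-2)·0.0000 - (-2)·0.0000) / (6) = 0.3333
  x_2 = (1 - (-4)·0.3333 - (-4)·0.0000) / (11) = 0.2121
  x_3 = (10 - (-3)·0.3333 - (-1)·0.2121) / (6) = 1.8687
Iteration 2:
  x_1 = (2 - (-2)·0.2121 - (-2)·1.8687) / (6) = 1.0269
  x_2 = (1 - (-4)·1.0269 - (-4)·1.8687) / (11) = 1.1439
  x_3 = (10 - (-3)·1.0269 - (-1)·1.1439) / (6) = 2.3708
Iteration 3:
  x_1 = (2 - (-2)·1.1439 - (-2)·2.3708) / (6) = 1.5049
  x_2 = (1 - (-4)·1.5049 - (-4)·2.3708) / (11) = 1.5003
  x_3 = (10 - (-3)·1.5049 - (-1)·1.5003) / (6) = 2.6692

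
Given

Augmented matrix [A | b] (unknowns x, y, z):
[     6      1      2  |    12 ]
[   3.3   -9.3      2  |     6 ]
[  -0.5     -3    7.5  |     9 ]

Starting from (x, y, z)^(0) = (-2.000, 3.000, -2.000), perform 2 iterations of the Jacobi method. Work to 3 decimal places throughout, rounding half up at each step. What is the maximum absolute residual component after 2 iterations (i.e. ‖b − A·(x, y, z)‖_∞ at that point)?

Iteration 1:
  x = (12 - (1)·3.000 - (2)·-2.000) / (6) = 2.167
  y = (6 - (3.3)·-2.000 - (2)·-2.000) / (-9.3) = -1.785
  z = (9 - (-0.5)·-2.000 - (-3)·3.000) / (7.5) = 2.267
Iteration 2:
  x = (12 - (1)·-1.785 - (2)·2.267) / (6) = 1.542
  y = (6 - (3.3)·2.167 - (2)·2.267) / (-9.3) = 0.611
  z = (9 - (-0.5)·2.167 - (-3)·-1.785) / (7.5) = 0.630
Residual b − A·x = (0.877, 5.334, 6.879); ∞-norm = 6.879

6.879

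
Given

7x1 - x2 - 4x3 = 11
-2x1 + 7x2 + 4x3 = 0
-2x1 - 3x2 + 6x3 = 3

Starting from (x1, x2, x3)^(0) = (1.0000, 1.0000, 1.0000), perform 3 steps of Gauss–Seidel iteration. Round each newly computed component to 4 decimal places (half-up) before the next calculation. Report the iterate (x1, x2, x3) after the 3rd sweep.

(2.2664, -0.0588, 1.2261)

Iteration 1:
  x1 = (11 - (-1)·1.0000 - (-4)·1.0000) / (7) = 2.2857
  x2 = (0 - (-2)·2.2857 - (4)·1.0000) / (7) = 0.0816
  x3 = (3 - (-2)·2.2857 - (-3)·0.0816) / (6) = 1.3027
Iteration 2:
  x1 = (11 - (-1)·0.0816 - (-4)·1.3027) / (7) = 2.3275
  x2 = (0 - (-2)·2.3275 - (4)·1.3027) / (7) = -0.0794
  x3 = (3 - (-2)·2.3275 - (-3)·-0.0794) / (6) = 1.2361
Iteration 3:
  x1 = (11 - (-1)·-0.0794 - (-4)·1.2361) / (7) = 2.2664
  x2 = (0 - (-2)·2.2664 - (4)·1.2361) / (7) = -0.0588
  x3 = (3 - (-2)·2.2664 - (-3)·-0.0588) / (6) = 1.2261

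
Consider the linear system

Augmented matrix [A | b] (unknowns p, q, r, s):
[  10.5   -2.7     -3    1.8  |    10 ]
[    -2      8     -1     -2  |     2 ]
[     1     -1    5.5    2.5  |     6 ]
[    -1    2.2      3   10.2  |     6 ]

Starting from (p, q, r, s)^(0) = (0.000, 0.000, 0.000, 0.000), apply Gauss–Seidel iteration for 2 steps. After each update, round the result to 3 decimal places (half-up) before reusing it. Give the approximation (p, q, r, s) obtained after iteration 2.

Iteration 1:
  p = (10 - (-2.7)·0.000 - (-3)·0.000 - (1.8)·0.000) / (10.5) = 0.952
  q = (2 - (-2)·0.952 - (-1)·0.000 - (-2)·0.000) / (8) = 0.488
  r = (6 - (1)·0.952 - (-1)·0.488 - (2.5)·0.000) / (5.5) = 1.007
  s = (6 - (-1)·0.952 - (2.2)·0.488 - (3)·1.007) / (10.2) = 0.280
Iteration 2:
  p = (10 - (-2.7)·0.488 - (-3)·1.007 - (1.8)·0.280) / (10.5) = 1.318
  q = (2 - (-2)·1.318 - (-1)·1.007 - (-2)·0.280) / (8) = 0.775
  r = (6 - (1)·1.318 - (-1)·0.775 - (2.5)·0.280) / (5.5) = 0.865
  s = (6 - (-1)·1.318 - (2.2)·0.775 - (3)·0.865) / (10.2) = 0.296

(1.318, 0.775, 0.865, 0.296)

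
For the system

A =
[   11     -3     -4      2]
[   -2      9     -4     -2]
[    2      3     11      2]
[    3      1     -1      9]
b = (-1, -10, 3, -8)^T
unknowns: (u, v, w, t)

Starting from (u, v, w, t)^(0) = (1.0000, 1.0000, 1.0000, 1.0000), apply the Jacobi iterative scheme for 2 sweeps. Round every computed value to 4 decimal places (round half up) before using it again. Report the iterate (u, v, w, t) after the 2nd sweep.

(-0.0615, -1.4635, 0.4894, -1.0258)

Iteration 1:
  u = (-1 - (-3)·1.0000 - (-4)·1.0000 - (2)·1.0000) / (11) = 0.3636
  v = (-10 - (-2)·1.0000 - (-4)·1.0000 - (-2)·1.0000) / (9) = -0.2222
  w = (3 - (2)·1.0000 - (3)·1.0000 - (2)·1.0000) / (11) = -0.3636
  t = (-8 - (3)·1.0000 - (1)·1.0000 - (-1)·1.0000) / (9) = -1.2222
Iteration 2:
  u = (-1 - (-3)·-0.2222 - (-4)·-0.3636 - (2)·-1.2222) / (11) = -0.0615
  v = (-10 - (-2)·0.3636 - (-4)·-0.3636 - (-2)·-1.2222) / (9) = -1.4635
  w = (3 - (2)·0.3636 - (3)·-0.2222 - (2)·-1.2222) / (11) = 0.4894
  t = (-8 - (3)·0.3636 - (1)·-0.2222 - (-1)·-0.3636) / (9) = -1.0258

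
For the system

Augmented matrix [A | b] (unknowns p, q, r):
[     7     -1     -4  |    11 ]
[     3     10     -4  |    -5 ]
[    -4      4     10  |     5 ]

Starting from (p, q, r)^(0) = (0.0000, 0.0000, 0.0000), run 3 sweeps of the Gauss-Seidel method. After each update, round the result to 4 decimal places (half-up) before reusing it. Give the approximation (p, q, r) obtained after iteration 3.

Iteration 1:
  p = (11 - (-1)·0.0000 - (-4)·0.0000) / (7) = 1.5714
  q = (-5 - (3)·1.5714 - (-4)·0.0000) / (10) = -0.9714
  r = (5 - (-4)·1.5714 - (4)·-0.9714) / (10) = 1.5171
Iteration 2:
  p = (11 - (-1)·-0.9714 - (-4)·1.5171) / (7) = 2.2996
  q = (-5 - (3)·2.2996 - (-4)·1.5171) / (10) = -0.5830
  r = (5 - (-4)·2.2996 - (4)·-0.5830) / (10) = 1.6530
Iteration 3:
  p = (11 - (-1)·-0.5830 - (-4)·1.6530) / (7) = 2.4327
  q = (-5 - (3)·2.4327 - (-4)·1.6530) / (10) = -0.5686
  r = (5 - (-4)·2.4327 - (4)·-0.5686) / (10) = 1.7005

(2.4327, -0.5686, 1.7005)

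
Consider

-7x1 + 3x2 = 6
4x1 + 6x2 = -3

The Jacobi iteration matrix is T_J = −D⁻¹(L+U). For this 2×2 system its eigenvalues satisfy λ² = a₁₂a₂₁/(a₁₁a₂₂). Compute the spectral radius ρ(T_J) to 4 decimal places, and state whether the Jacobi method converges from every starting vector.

a₁₂a₂₁/(a₁₁a₂₂) = (3)·(4) / ((-7)·(6)) = -0.285714
ρ = √|-0.285714| = √0.285714 = 0.5345
ρ < 1, so Jacobi converges

0.5345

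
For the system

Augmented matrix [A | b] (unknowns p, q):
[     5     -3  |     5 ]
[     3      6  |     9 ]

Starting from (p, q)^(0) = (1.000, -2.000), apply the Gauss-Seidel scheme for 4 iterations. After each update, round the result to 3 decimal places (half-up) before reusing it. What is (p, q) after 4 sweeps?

(1.506, 0.747)

Iteration 1:
  p = (5 - (-3)·-2.000) / (5) = -0.200
  q = (9 - (3)·-0.200) / (6) = 1.600
Iteration 2:
  p = (5 - (-3)·1.600) / (5) = 1.960
  q = (9 - (3)·1.960) / (6) = 0.520
Iteration 3:
  p = (5 - (-3)·0.520) / (5) = 1.312
  q = (9 - (3)·1.312) / (6) = 0.844
Iteration 4:
  p = (5 - (-3)·0.844) / (5) = 1.506
  q = (9 - (3)·1.506) / (6) = 0.747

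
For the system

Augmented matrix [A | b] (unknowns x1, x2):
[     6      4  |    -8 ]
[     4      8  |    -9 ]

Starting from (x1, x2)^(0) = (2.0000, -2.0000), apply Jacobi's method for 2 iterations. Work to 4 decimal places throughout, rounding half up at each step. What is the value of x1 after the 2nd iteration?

0.0833

Iteration 1:
  x1 = (-8 - (4)·-2.0000) / (6) = 0.0000
  x2 = (-9 - (4)·2.0000) / (8) = -2.1250
Iteration 2:
  x1 = (-8 - (4)·-2.1250) / (6) = 0.0833
  x2 = (-9 - (4)·0.0000) / (8) = -1.1250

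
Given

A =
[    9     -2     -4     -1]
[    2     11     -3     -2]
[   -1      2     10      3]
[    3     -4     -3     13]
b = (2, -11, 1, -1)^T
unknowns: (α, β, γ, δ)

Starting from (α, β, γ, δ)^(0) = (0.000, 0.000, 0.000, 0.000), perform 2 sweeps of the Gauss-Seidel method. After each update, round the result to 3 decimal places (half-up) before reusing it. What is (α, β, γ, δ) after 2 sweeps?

Iteration 1:
  α = (2 - (-2)·0.000 - (-4)·0.000 - (-1)·0.000) / (9) = 0.222
  β = (-11 - (2)·0.222 - (-3)·0.000 - (-2)·0.000) / (11) = -1.040
  γ = (1 - (-1)·0.222 - (2)·-1.040 - (3)·0.000) / (10) = 0.330
  δ = (-1 - (3)·0.222 - (-4)·-1.040 - (-3)·0.330) / (13) = -0.372
Iteration 2:
  α = (2 - (-2)·-1.040 - (-4)·0.330 - (-1)·-0.372) / (9) = 0.096
  β = (-11 - (2)·0.096 - (-3)·0.330 - (-2)·-0.372) / (11) = -0.995
  γ = (1 - (-1)·0.096 - (2)·-0.995 - (3)·-0.372) / (10) = 0.420
  δ = (-1 - (3)·0.096 - (-4)·-0.995 - (-3)·0.420) / (13) = -0.308

(0.096, -0.995, 0.420, -0.308)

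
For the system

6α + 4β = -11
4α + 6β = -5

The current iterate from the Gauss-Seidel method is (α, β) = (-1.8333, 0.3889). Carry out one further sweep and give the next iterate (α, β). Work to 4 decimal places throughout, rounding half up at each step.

(-2.0926, 0.5617)

One sweep:
  α = (-11 - (4)·0.3889) / (6) = -2.0926
  β = (-5 - (4)·-2.0926) / (6) = 0.5617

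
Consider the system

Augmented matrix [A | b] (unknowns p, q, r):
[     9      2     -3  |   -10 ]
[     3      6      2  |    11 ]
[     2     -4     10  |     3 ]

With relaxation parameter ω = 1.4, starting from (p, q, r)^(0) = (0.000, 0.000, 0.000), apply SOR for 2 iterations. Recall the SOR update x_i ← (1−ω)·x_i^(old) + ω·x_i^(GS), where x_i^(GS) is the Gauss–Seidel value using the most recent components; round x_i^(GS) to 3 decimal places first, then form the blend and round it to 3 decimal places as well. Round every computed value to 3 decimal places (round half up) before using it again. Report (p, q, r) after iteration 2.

Iteration 1:
  p: GS value = (-10 - (2)·0.000 - (-3)·0.000) / (9) = -1.111;  p ← (1−ω)·0.000 + ω·-1.111 = -1.555
  q: GS value = (11 - (3)·-1.555 - (2)·0.000) / (6) = 2.611;  q ← (1−ω)·0.000 + ω·2.611 = 3.655
  r: GS value = (3 - (2)·-1.555 - (-4)·3.655) / (10) = 2.073;  r ← (1−ω)·0.000 + ω·2.073 = 2.902
Iteration 2:
  p: GS value = (-10 - (2)·3.655 - (-3)·2.902) / (9) = -0.956;  p ← (1−ω)·-1.555 + ω·-0.956 = -0.716
  q: GS value = (11 - (3)·-0.716 - (2)·2.902) / (6) = 1.224;  q ← (1−ω)·3.655 + ω·1.224 = 0.252
  r: GS value = (3 - (2)·-0.716 - (-4)·0.252) / (10) = 0.544;  r ← (1−ω)·2.902 + ω·0.544 = -0.399

(-0.716, 0.252, -0.399)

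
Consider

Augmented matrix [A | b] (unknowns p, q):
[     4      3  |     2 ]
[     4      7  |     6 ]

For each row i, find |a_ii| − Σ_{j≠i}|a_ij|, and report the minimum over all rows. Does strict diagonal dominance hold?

1

row 1: |4| − (3) = 1
row 2: |7| − (4) = 3
minimum over rows = 1 → strictly diagonally dominant (convergence guaranteed)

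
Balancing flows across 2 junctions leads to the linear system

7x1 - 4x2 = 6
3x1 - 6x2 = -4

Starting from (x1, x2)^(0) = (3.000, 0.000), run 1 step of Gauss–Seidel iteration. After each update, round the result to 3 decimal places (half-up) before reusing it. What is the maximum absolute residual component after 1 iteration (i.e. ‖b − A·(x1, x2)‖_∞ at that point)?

4.381

Iteration 1:
  x1 = (6 - (-4)·0.000) / (7) = 0.857
  x2 = (-4 - (3)·0.857) / (-6) = 1.095
Residual b − A·x = (4.381, -0.001); ∞-norm = 4.381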